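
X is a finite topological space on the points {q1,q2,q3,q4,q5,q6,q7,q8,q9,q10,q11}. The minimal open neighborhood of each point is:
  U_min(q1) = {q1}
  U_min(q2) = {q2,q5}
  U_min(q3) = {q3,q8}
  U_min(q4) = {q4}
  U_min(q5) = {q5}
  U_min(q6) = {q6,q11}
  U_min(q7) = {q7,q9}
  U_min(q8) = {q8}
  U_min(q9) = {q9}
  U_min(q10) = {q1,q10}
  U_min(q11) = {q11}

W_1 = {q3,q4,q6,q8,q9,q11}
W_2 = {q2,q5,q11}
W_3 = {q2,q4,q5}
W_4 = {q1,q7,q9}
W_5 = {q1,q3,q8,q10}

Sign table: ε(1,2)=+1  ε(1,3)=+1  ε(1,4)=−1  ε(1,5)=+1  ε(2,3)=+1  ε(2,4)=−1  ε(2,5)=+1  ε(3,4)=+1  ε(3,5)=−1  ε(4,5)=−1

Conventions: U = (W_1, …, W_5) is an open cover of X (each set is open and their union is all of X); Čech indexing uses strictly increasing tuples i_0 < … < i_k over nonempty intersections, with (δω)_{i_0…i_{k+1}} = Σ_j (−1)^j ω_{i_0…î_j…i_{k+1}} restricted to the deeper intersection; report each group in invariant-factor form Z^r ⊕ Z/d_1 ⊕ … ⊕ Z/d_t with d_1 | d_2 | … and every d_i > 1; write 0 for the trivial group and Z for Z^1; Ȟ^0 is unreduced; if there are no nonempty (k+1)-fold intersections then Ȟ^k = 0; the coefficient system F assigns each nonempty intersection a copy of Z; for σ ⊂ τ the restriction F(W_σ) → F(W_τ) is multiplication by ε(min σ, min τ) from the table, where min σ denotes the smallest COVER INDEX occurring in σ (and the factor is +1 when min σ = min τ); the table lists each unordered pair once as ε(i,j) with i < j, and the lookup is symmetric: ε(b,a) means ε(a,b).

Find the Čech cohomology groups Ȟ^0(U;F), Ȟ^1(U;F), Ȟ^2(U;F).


Ȟ^0 = Z,  Ȟ^1 = Z^2,  Ȟ^2 = 0

intersection data:
  W12={q11} W13={q4} W14={q9} W15={q3,q8} W23={q2,q5} W45={q1}
C dims 5,6; δ0: rk 4, SNF 1^4
Ȟ^0 = (5 − 4) − 0 = 1, so Ȟ^0 ≅ Z
Ȟ^1 = (6 − 0) − 4 = 2, so Ȟ^1 ≅ Z^2
Ȟ^2 = (0 − 0) − 0 = 0, so Ȟ^2 ≅ 0


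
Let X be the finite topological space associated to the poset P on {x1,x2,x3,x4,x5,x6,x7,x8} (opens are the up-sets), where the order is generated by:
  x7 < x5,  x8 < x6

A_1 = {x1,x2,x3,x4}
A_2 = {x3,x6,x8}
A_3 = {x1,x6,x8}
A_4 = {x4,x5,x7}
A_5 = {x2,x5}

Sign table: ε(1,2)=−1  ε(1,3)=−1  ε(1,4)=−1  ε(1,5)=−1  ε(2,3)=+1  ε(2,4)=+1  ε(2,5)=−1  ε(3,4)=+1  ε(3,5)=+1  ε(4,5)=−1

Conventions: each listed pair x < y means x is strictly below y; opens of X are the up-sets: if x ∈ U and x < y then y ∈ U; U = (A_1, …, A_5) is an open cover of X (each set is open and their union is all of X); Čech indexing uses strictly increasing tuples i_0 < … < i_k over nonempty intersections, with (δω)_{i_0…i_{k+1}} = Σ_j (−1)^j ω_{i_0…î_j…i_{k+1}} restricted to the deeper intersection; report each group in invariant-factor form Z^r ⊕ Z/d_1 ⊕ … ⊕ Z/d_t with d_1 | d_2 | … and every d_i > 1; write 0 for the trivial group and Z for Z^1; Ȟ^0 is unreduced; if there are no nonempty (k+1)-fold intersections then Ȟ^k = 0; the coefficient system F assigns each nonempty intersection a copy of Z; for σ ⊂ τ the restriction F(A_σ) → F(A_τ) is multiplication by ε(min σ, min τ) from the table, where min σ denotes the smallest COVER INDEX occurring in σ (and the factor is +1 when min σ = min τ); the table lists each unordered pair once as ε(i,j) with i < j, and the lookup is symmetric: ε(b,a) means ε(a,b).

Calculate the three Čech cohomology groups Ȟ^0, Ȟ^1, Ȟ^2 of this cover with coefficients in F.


nonempty overlaps:
  A12={x3} A13={x1} A14={x4} A15={x2} A23={x6,x8} A45={x5}
C dims 5,6; δ0: rk 5, SNF 1^4·2
degree 0: 5−5−0 = 0 → Ȟ^0 ≅ 0
degree 1: 6−0−5 = 1 plus torsion [2] → Ȟ^1 ≅ Z ⊕ Z/2
degree 2: 0−0−0 = 0 → Ȟ^2 ≅ 0

Ȟ^0 = 0; Ȟ^1 = Z ⊕ Z/2; Ȟ^2 = 0


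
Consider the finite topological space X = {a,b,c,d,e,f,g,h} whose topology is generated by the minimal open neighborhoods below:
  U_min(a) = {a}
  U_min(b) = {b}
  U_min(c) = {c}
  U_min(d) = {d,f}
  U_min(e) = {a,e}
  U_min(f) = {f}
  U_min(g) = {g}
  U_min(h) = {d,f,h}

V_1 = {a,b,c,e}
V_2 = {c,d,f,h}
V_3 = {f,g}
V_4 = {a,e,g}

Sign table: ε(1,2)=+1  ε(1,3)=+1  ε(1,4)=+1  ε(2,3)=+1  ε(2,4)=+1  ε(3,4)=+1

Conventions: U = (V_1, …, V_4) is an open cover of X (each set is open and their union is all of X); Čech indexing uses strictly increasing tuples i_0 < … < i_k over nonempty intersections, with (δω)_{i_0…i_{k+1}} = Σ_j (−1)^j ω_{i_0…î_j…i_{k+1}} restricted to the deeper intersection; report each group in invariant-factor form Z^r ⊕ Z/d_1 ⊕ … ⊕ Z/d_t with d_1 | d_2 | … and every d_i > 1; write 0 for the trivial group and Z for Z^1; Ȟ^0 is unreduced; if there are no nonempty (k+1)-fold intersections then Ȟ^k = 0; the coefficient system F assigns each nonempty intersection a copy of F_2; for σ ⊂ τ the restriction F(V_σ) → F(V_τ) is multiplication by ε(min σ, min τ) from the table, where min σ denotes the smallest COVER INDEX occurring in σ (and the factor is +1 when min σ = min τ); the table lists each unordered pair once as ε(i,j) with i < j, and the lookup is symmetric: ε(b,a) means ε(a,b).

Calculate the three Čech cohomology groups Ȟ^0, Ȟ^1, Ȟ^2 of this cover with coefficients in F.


nerve simplices:
  V12={c} V14={a,e} V23={f} V34={g}
C dims 4,4; δ0: rk_F2 3
degree 0: 4−3−0 = 1 → Ȟ^0 ≅ Z/2
degree 1: 4−0−3 = 1 → Ȟ^1 ≅ Z/2
degree 2: 0−0−0 = 0 → Ȟ^2 ≅ 0

Ȟ^0(U;F) ≅ Z/2,  Ȟ^1(U;F) ≅ Z/2,  Ȟ^2(U;F) ≅ 0


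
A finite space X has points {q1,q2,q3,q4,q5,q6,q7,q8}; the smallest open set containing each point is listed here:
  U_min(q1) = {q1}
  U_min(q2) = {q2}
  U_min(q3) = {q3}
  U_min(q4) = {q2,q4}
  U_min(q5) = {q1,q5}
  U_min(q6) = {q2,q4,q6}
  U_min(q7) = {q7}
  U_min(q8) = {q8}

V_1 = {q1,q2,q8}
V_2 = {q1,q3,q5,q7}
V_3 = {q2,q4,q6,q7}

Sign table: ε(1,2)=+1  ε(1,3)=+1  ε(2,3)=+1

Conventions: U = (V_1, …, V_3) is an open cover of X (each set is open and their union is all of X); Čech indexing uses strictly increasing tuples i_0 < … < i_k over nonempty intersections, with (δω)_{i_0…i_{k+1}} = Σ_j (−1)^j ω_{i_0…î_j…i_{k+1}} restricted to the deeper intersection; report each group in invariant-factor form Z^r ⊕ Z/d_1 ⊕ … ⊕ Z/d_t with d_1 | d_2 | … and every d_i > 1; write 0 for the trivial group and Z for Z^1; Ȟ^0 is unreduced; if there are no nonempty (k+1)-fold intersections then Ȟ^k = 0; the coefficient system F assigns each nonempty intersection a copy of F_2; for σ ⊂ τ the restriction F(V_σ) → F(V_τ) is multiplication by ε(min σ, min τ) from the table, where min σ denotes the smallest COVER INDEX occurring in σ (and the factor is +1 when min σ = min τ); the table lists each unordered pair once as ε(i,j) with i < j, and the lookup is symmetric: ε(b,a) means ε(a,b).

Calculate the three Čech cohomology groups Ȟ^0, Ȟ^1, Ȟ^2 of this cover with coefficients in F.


Ȟ^0 = Z/2, Ȟ^1 = Z/2 and Ȟ^2 = 0

cover nerve:
  V12={q1} V13={q2} V23={q7}
C dims 3,3; δ0: rk_F2 2
Ȟ^0: (3−2)−0=1 ⇒ Z/2
Ȟ^1: (3−0)−2=1 ⇒ Z/2
Ȟ^2: (0−0)−0=0 ⇒ 0


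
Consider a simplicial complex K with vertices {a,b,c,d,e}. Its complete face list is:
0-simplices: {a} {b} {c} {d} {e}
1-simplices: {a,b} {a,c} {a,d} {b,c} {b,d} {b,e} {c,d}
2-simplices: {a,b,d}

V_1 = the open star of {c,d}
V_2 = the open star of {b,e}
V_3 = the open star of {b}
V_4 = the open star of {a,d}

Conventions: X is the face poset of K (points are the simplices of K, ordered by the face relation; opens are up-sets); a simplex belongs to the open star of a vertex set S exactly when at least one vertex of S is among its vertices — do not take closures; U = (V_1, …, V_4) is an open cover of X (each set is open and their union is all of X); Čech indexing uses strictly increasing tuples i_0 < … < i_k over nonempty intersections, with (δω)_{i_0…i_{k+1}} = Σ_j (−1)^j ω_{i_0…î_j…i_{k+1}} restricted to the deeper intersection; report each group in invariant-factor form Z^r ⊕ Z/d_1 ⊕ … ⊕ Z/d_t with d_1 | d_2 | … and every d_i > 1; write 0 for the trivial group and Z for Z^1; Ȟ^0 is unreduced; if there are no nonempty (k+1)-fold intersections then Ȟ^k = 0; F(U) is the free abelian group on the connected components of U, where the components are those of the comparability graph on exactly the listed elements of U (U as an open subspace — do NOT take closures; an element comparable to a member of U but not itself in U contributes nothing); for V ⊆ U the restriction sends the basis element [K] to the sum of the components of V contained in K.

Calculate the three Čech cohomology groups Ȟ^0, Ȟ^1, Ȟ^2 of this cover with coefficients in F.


intersection data:
  V1={{c},{d},{a,c},{a,d},{b,c},{b,d},{c,d},{a,b,d}} V2={{b},{e},{a,b},{b,c},{b,d},{b,e},{a,b,d}} V3={{b},{a,b},{b,c},{b,d},{b,e},{a,b,d}} V4={{a},{d},{a,b},{a,c},{a,d},{b,d},{c,d},{a,b,d}}
  V12={{b,c},{b,d},{a,b,d}} V13={{b,c},{b,d},{a,b,d}} V14={{d},{a,c},{a,d},{b,d},{c,d},{a,b,d}} V23={{b},{a,b},{b,c},{b,d},{b,e},{a,b,d}} V24={{a,b},{b,d},{a,b,d}} V34={{a,b},{b,d},{a,b,d}}
  V123={{b,c},{b,d},{a,b,d}} V124={{b,d},{a,b,d}} V134={{b,d},{a,b,d}} V234={{a,b},{b,d},{a,b,d}}
  V1234={{b,d},{a,b,d}}
components per intersection:
  V1: {{c},{d},{a,c},{a,d},{b,c},{b,d},{c,d},{a,b,d}}
  V2: {{b},{e},{a,b},{b,c},{b,d},{b,e},{a,b,d}}
  V3: {{b},{a,b},{b,c},{b,d},{b,e},{a,b,d}}
  V4: {{a},{d},{a,b},{a,c},{a,d},{b,d},{c,d},{a,b,d}}
  V12: {{b,c}} {{b,d},{a,b,d}}
  V13: {{b,c}} {{b,d},{a,b,d}}
  V14: {{d},{a,d},{b,d},{c,d},{a,b,d}} {{a,c}}
  V23: {{b},{a,b},{b,c},{b,d},{b,e},{a,b,d}}
  V24: {{a,b},{b,d},{a,b,d}}
  V34: {{a,b},{b,d},{a,b,d}}
  V123: {{b,c}} {{b,d},{a,b,d}}
  V124: {{b,d},{a,b,d}}
  V134: {{b,d},{a,b,d}}
  V234: {{a,b},{b,d},{a,b,d}}
  V1234: {{b,d},{a,b,d}}
C dims 4,9,5,1; δ0: rk 3, SNF 1^3; δ1: rk 4, SNF 1^4; δ2: rk 1, SNF 1^1
Ȟ^0 = (4 − 3) − 0 = 1, so Ȟ^0 ≅ Z
Ȟ^1 = (9 − 4) − 3 = 2, so Ȟ^1 ≅ Z^2
Ȟ^2 = (5 − 1) − 4 = 0, so Ȟ^2 ≅ 0

Ȟ^0 = Z,  Ȟ^1 = Z^2,  Ȟ^2 = 0


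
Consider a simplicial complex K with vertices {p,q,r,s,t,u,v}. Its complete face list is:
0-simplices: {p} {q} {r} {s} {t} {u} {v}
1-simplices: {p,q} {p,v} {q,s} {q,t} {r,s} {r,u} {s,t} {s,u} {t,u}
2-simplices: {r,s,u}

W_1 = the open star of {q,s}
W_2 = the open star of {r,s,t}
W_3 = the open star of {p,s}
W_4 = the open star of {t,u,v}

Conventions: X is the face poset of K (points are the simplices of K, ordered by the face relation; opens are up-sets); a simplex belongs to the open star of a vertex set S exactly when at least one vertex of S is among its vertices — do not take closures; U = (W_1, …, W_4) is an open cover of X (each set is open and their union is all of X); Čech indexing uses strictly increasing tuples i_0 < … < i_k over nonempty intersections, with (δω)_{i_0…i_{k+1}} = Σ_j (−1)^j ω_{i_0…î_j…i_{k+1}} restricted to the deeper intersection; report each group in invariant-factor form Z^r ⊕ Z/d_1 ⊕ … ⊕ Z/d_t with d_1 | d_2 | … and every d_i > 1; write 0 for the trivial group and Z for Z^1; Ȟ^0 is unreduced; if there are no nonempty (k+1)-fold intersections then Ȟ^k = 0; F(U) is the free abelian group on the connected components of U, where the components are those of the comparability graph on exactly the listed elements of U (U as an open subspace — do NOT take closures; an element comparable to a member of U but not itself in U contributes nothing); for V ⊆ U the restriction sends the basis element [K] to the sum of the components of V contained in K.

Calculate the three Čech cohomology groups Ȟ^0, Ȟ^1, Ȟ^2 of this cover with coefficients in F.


nonempty overlaps:
  W1={{q},{s},{p,q},{q,s},{q,t},{r,s},{s,t},{s,u},{r,s,u}} W2={{r},{s},{t},{q,s},{q,t},{r,s},{r,u},{s,t},{s,u},{t,u},{r,s,u}} W3={{p},{s},{p,q},{p,v},{q,s},{r,s},{s,t},{s,u},{r,s,u}} W4={{t},{u},{v},{p,v},{q,t},{r,u},{s,t},{s,u},{t,u},{r,s,u}}
  W12={{s},{q,s},{q,t},{r,s},{s,t},{s,u},{r,s,u}} W13={{s},{p,q},{q,s},{r,s},{s,t},{s,u},{r,s,u}} W14={{q,t},{s,t},{s,u},{r,s,u}} W23={{s},{q,s},{r,s},{s,t},{s,u},{r,s,u}} W24={{t},{q,t},{r,u},{s,t},{s,u},{t,u},{r,s,u}} W34={{p,v},{s,t},{s,u},{r,s,u}}
  W123={{s},{q,s},{r,s},{s,t},{s,u},{r,s,u}} W124={{q,t},{s,t},{s,u},{r,s,u}} W134={{s,t},{s,u},{r,s,u}} W234={{s,t},{s,u},{r,s,u}}
  W1234={{s,t},{s,u},{r,s,u}}
components per intersection:
  W1: {{q},{s},{p,q},{q,s},{q,t},{r,s},{s,t},{s,u},{r,s,u}}
  W2: {{r},{s},{t},{q,s},{q,t},{r,s},{r,u},{s,t},{s,u},{t,u},{r,s,u}}
  W3: {{p},{p,q},{p,v}} {{s},{q,s},{r,s},{s,t},{s,u},{r,s,u}}
  W4: {{t},{u},{q,t},{r,u},{s,t},{s,u},{t,u},{r,s,u}} {{v},{p,v}}
  W12: {{s},{q,s},{r,s},{s,t},{s,u},{r,s,u}} {{q,t}}
  W13: {{s},{q,s},{r,s},{s,t},{s,u},{r,s,u}} {{p,q}}
  W14: {{q,t}} {{s,t}} {{s,u},{r,s,u}}
  W23: {{s},{q,s},{r,s},{s,t},{s,u},{r,s,u}}
  W24: {{t},{q,t},{s,t},{t,u}} {{r,u},{s,u},{r,s,u}}
  W34: {{p,v}} {{s,t}} {{s,u},{r,s,u}}
  W123: {{s},{q,s},{r,s},{s,t},{s,u},{r,s,u}}
  W124: {{q,t}} {{s,t}} {{s,u},{r,s,u}}
  W134: {{s,t}} {{s,u},{r,s,u}}
  W234: {{s,t}} {{s,u},{r,s,u}}
  W1234: {{s,t}} {{s,u},{r,s,u}}
C dims 6,13,8,2; δ0: rk 5, SNF 1^5; δ1: rk 6, SNF 1^6; δ2: rk 2, SNF 1^2
degree 0: 6−5−0 = 1 → Ȟ^0 ≅ Z
degree 1: 13−6−5 = 2 → Ȟ^1 ≅ Z^2
degree 2: 8−2−6 = 0 → Ȟ^2 ≅ 0

Ȟ^0 = Z, Ȟ^1 = Z^2 and Ȟ^2 = 0


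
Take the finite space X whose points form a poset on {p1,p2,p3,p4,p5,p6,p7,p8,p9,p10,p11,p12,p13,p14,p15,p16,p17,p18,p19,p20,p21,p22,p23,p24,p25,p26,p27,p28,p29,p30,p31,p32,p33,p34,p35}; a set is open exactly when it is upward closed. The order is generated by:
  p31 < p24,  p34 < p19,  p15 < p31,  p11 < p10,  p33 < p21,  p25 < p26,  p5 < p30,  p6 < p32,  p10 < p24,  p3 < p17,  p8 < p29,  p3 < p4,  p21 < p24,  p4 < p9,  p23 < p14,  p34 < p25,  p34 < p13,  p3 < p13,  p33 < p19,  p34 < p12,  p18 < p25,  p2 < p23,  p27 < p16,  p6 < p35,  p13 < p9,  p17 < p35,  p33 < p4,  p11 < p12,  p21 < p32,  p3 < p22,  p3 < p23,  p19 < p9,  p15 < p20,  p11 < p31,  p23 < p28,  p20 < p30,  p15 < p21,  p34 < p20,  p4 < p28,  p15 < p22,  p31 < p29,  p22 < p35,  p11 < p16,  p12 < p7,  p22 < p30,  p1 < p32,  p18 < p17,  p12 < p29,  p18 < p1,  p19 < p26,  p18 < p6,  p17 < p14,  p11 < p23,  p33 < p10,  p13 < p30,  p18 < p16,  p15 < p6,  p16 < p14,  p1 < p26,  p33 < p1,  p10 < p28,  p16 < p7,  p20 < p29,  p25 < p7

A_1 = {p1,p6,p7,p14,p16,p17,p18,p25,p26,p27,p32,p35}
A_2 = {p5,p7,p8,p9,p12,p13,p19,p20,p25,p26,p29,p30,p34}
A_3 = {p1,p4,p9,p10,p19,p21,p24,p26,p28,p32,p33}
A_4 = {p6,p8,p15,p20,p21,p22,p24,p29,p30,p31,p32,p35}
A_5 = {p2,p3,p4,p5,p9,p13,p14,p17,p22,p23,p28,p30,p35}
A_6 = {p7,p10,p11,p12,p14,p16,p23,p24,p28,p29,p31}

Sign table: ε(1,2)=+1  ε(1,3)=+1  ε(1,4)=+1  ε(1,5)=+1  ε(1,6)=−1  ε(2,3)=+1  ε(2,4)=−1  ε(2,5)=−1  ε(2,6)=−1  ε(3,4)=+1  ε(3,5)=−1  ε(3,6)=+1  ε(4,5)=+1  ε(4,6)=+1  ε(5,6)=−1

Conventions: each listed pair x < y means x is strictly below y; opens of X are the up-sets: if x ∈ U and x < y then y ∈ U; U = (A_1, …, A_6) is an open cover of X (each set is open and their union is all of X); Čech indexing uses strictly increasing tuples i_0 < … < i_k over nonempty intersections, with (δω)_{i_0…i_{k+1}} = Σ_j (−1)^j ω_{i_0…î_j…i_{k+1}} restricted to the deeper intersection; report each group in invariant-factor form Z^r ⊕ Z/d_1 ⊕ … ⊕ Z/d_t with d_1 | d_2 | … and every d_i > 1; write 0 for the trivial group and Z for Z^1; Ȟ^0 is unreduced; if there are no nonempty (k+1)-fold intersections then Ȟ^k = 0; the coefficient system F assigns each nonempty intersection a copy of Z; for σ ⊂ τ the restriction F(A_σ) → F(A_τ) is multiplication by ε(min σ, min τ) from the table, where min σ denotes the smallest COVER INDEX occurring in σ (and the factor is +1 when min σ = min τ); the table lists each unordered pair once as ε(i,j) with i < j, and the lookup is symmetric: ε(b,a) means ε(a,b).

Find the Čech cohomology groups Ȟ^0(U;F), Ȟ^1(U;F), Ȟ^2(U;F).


Ȟ^0 ≅ 0; Ȟ^1 ≅ Z/2; Ȟ^2 ≅ Z

cover nerve:
  A12={p7,p25,p26} A13={p1,p26,p32} A14={p6,p32,p35} A15={p14,p17,p35} A16={p7,p14,p16} A23={p9,p19,p26} A24={p8,p20,p29,p30} A25={p5,p9,p13,p30} A26={p7,p12,p29} A34={p21,p24,p32} A35={p4,p9,p28} A36={p10,p24,p28} A45={p22,p30,p35} A46={p24,p29,p31} A56={p14,p23,p28}
  A123={p26} A126={p7} A134={p32} A145={p35} A156={p14} A235={p9} A245={p30} A246={p29} A346={p24} A356={p28}
C dims 6,15,10; δ0: rk 6, SNF 1^5·2; δ1: rk 9, SNF 1^9
Ȟ^0: (6−6)−0=0 ⇒ 0
Ȟ^1: (15−9)−6=0 plus torsion [2] ⇒ Z/2
Ȟ^2: (10−0)−9=1 ⇒ Z


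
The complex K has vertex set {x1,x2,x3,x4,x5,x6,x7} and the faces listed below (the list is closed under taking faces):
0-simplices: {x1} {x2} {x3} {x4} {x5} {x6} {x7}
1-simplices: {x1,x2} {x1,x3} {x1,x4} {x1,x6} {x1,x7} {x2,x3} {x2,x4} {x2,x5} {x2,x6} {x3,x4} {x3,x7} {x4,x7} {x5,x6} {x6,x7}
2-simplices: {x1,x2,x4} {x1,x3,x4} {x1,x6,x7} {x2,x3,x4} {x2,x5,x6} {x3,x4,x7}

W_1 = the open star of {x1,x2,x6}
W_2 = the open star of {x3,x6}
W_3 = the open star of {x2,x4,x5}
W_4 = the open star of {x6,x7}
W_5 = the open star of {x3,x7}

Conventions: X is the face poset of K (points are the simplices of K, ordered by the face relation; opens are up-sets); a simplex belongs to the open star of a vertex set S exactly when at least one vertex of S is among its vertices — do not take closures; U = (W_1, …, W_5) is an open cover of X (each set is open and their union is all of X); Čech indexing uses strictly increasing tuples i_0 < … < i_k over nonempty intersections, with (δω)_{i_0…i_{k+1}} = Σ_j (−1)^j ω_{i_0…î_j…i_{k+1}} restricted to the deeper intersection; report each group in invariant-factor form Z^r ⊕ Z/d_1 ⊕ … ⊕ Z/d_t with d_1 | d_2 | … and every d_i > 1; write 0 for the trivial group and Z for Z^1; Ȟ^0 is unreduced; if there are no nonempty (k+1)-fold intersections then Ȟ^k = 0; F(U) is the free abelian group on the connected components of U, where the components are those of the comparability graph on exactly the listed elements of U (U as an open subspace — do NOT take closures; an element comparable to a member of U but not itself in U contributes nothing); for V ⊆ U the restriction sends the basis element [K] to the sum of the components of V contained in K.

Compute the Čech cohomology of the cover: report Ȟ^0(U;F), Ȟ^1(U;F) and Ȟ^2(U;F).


Ȟ^0(U;F) ≅ Z, Ȟ^1(U;F) ≅ Z, Ȟ^2(U;F) ≅ 0

nonempty intersections:
  W1={{x1},{x2},{x6},{x1,x2},{x1,x3},{x1,x4},{x1,x6},{x1,x7},{x2,x3},{x2,x4},{x2,x5},{x2,x6},{x5,x6},{x6,x7},{x1,x2,x4},{x1,x3,x4},{x1,x6,x7},{x2,x3,x4},{x2,x5,x6}} W2={{x3},{x6},{x1,x3},{x1,x6},{x2,x3},{x2,x6},{x3,x4},{x3,x7},{x5,x6},{x6,x7},{x1,x3,x4},{x1,x6,x7},{x2,x3,x4},{x2,x5,x6},{x3,x4,x7}} W3={{x2},{x4},{x5},{x1,x2},{x1,x4},{x2,x3},{x2,x4},{x2,x5},{x2,x6},{x3,x4},{x4,x7},{x5,x6},{x1,x2,x4},{x1,x3,x4},{x2,x3,x4},{x2,x5,x6},{x3,x4,x7}} W4={{x6},{x7},{x1,x6},{x1,x7},{x2,x6},{x3,x7},{x4,x7},{x5,x6},{x6,x7},{x1,x6,x7},{x2,x5,x6},{x3,x4,x7}} W5={{x3},{x7},{x1,x3},{x1,x7},{x2,x3},{x3,x4},{x3,x7},{x4,x7},{x6,x7},{x1,x3,x4},{x1,x6,x7},{x2,x3,x4},{x3,x4,x7}}
  W12={{x6},{x1,x3},{x1,x6},{x2,x3},{x2,x6},{x5,x6},{x6,x7},{x1,x3,x4},{x1,x6,x7},{x2,x3,x4},{x2,x5,x6}} W13={{x2},{x1,x2},{x1,x4},{x2,x3},{x2,x4},{x2,x5},{x2,x6},{x5,x6},{x1,x2,x4},{x1,x3,x4},{x2,x3,x4},{x2,x5,x6}} W14={{x6},{x1,x6},{x1,x7},{x2,x6},{x5,x6},{x6,x7},{x1,x6,x7},{x2,x5,x6}} W15={{x1,x3},{x1,x7},{x2,x3},{x6,x7},{x1,x3,x4},{x1,x6,x7},{x2,x3,x4}} W23={{x2,x3},{x2,x6},{x3,x4},{x5,x6},{x1,x3,x4},{x2,x3,x4},{x2,x5,x6},{x3,x4,x7}} W24={{x6},{x1,x6},{x2,x6},{x3,x7},{x5,x6},{x6,x7},{x1,x6,x7},{x2,x5,x6},{x3,x4,x7}} W25={{x3},{x1,x3},{x2,x3},{x3,x4},{x3,x7},{x6,x7},{x1,x3,x4},{x1,x6,x7},{x2,x3,x4},{x3,x4,x7}} W34={{x2,x6},{x4,x7},{x5,x6},{x2,x5,x6},{x3,x4,x7}} W35={{x2,x3},{x3,x4},{x4,x7},{x1,x3,x4},{x2,x3,x4},{x3,x4,x7}} W45={{x7},{x1,x7},{x3,x7},{x4,x7},{x6,x7},{x1,x6,x7},{x3,x4,x7}}
  W123={{x2,x3},{x2,x6},{x5,x6},{x1,x3,x4},{x2,x3,x4},{x2,x5,x6}} W124={{x6},{x1,x6},{x2,x6},{x5,x6},{x6,x7},{x1,x6,x7},{x2,x5,x6}} W125={{x1,x3},{x2,x3},{x6,x7},{x1,x3,x4},{x1,x6,x7},{x2,x3,x4}} W134={{x2,x6},{x5,x6},{x2,x5,x6}} W135={{x2,x3},{x1,x3,x4},{x2,x3,x4}} W145={{x1,x7},{x6,x7},{x1,x6,x7}} W234={{x2,x6},{x5,x6},{x2,x5,x6},{x3,x4,x7}} W235={{x2,x3},{x3,x4},{x1,x3,x4},{x2,x3,x4},{x3,x4,x7}} W245={{x3,x7},{x6,x7},{x1,x6,x7},{x3,x4,x7}} W345={{x4,x7},{x3,x4,x7}}
  W1234={{x2,x6},{x5,x6},{x2,x5,x6}} W1235={{x2,x3},{x1,x3,x4},{x2,x3,x4}} W1245={{x6,x7},{x1,x6,x7}} W2345={{x3,x4,x7}}
components per intersection:
  W1: {{x1},{x2},{x6},{x1,x2},{x1,x3},{x1,x4},{x1,x6},{x1,x7},{x2,x3},{x2,x4},{x2,x5},{x2,x6},{x5,x6},{x6,x7},{x1,x2,x4},{x1,x3,x4},{x1,x6,x7},{x2,x3,x4},{x2,x5,x6}}
  W2: {{x3},{x1,x3},{x2,x3},{x3,x4},{x3,x7},{x1,x3,x4},{x2,x3,x4},{x3,x4,x7}} {{x6},{x1,x6},{x2,x6},{x5,x6},{x6,x7},{x1,x6,x7},{x2,x5,x6}}
  W3: {{x2},{x4},{x5},{x1,x2},{x1,x4},{x2,x3},{x2,x4},{x2,x5},{x2,x6},{x3,x4},{x4,x7},{x5,x6},{x1,x2,x4},{x1,x3,x4},{x2,x3,x4},{x2,x5,x6},{x3,x4,x7}}
  W4: {{x6},{x7},{x1,x6},{x1,x7},{x2,x6},{x3,x7},{x4,x7},{x5,x6},{x6,x7},{x1,x6,x7},{x2,x5,x6},{x3,x4,x7}}
  W5: {{x3},{x7},{x1,x3},{x1,x7},{x2,x3},{x3,x4},{x3,x7},{x4,x7},{x6,x7},{x1,x3,x4},{x1,x6,x7},{x2,x3,x4},{x3,x4,x7}}
  W12: {{x6},{x1,x6},{x2,x6},{x5,x6},{x6,x7},{x1,x6,x7},{x2,x5,x6}} {{x1,x3},{x1,x3,x4}} {{x2,x3},{x2,x3,x4}}
  W13: {{x2},{x1,x2},{x1,x4},{x2,x3},{x2,x4},{x2,x5},{x2,x6},{x5,x6},{x1,x2,x4},{x1,x3,x4},{x2,x3,x4},{x2,x5,x6}}
  W14: {{x6},{x1,x6},{x1,x7},{x2,x6},{x5,x6},{x6,x7},{x1,x6,x7},{x2,x5,x6}}
  W15: {{x1,x3},{x1,x3,x4}} {{x1,x7},{x6,x7},{x1,x6,x7}} {{x2,x3},{x2,x3,x4}}
  W23: {{x2,x3},{x3,x4},{x1,x3,x4},{x2,x3,x4},{x3,x4,x7}} {{x2,x6},{x5,x6},{x2,x5,x6}}
  W24: {{x6},{x1,x6},{x2,x6},{x5,x6},{x6,x7},{x1,x6,x7},{x2,x5,x6}} {{x3,x7},{x3,x4,x7}}
  W25: {{x3},{x1,x3},{x2,x3},{x3,x4},{x3,x7},{x1,x3,x4},{x2,x3,x4},{x3,x4,x7}} {{x6,x7},{x1,x6,x7}}
  W34: {{x2,x6},{x5,x6},{x2,x5,x6}} {{x4,x7},{x3,x4,x7}}
  W35: {{x2,x3},{x3,x4},{x4,x7},{x1,x3,x4},{x2,x3,x4},{x3,x4,x7}}
  W45: {{x7},{x1,x7},{x3,x7},{x4,x7},{x6,x7},{x1,x6,x7},{x3,x4,x7}}
  W123: {{x2,x3},{x2,x3,x4}} {{x2,x6},{x5,x6},{x2,x5,x6}} {{x1,x3,x4}}
  W124: {{x6},{x1,x6},{x2,x6},{x5,x6},{x6,x7},{x1,x6,x7},{x2,x5,x6}}
  W125: {{x1,x3},{x1,x3,x4}} {{x2,x3},{x2,x3,x4}} {{x6,x7},{x1,x6,x7}}
  W134: {{x2,x6},{x5,x6},{x2,x5,x6}}
  W135: {{x2,x3},{x2,x3,x4}} {{x1,x3,x4}}
  W145: {{x1,x7},{x6,x7},{x1,x6,x7}}
  W234: {{x2,x6},{x5,x6},{x2,x5,x6}} {{x3,x4,x7}}
  W235: {{x2,x3},{x3,x4},{x1,x3,x4},{x2,x3,x4},{x3,x4,x7}}
  W245: {{x3,x7},{x3,x4,x7}} {{x6,x7},{x1,x6,x7}}
  W345: {{x4,x7},{x3,x4,x7}}
  W1234: {{x2,x6},{x5,x6},{x2,x5,x6}}
  W1235: {{x2,x3},{x2,x3,x4}} {{x1,x3,x4}}
  W1245: {{x6,x7},{x1,x6,x7}}
  W2345: {{x3,x4,x7}}
C dims 6,18,17,5; δ0: rk 5, SNF 1^5; δ1: rk 12, SNF 1^12; δ2: rk 5, SNF 1^5
Ȟ^0: (6−5)−0=1 ⇒ Z
Ȟ^1: (18−12)−5=1 ⇒ Z
Ȟ^2: (17−5)−12=0 ⇒ 0


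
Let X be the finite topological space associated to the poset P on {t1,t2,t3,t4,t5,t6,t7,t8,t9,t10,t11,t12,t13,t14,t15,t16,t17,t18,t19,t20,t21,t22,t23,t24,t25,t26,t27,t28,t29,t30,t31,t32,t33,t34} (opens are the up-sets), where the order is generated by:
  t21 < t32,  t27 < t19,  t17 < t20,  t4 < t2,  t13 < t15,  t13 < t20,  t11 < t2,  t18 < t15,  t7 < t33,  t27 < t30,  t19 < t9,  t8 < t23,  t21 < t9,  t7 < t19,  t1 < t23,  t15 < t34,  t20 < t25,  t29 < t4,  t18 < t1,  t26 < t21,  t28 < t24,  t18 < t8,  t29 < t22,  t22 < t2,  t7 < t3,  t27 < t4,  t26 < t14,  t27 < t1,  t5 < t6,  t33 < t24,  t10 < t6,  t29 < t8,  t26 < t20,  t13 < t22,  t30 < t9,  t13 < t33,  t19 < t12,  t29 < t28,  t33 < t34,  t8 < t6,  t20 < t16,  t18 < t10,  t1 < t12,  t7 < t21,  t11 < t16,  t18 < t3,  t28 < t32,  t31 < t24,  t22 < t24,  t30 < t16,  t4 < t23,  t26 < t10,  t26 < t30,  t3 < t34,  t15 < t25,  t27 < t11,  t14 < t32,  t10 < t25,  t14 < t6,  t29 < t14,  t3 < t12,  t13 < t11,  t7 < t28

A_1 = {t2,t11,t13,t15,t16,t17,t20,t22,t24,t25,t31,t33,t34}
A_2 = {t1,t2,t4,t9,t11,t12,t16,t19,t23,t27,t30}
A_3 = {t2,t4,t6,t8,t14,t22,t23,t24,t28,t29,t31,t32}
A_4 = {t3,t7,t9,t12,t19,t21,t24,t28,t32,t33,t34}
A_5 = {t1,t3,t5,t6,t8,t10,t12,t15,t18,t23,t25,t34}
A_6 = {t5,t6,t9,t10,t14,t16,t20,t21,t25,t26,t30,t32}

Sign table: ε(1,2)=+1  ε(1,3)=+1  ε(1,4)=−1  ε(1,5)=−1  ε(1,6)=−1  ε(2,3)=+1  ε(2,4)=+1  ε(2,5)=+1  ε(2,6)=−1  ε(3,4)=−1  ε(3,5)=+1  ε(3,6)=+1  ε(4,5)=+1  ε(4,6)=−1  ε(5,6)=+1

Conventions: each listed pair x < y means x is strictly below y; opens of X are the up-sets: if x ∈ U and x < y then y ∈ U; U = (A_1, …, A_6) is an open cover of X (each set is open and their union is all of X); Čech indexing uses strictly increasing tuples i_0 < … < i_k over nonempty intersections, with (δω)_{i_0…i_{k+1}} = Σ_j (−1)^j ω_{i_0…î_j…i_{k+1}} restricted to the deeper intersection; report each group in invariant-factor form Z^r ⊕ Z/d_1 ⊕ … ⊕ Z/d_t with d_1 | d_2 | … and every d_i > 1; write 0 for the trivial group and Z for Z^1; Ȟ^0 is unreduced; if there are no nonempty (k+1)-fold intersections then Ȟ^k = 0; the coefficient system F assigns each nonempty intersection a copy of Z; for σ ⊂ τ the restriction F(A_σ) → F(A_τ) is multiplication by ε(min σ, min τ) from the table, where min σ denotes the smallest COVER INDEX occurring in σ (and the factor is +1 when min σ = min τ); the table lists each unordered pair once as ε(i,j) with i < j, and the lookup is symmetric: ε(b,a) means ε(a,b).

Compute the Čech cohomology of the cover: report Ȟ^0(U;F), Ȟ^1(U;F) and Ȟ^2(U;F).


Ȟ^0 ≅ 0, Ȟ^1 ≅ Z/2 and Ȟ^2 ≅ Z

nonempty overlaps:
  A12={t2,t11,t16} A13={t2,t22,t24,t31} A14={t24,t33,t34} A15={t15,t25,t34} A16={t16,t20,t25} A23={t2,t4,t23} A24={t9,t12,t19} A25={t1,t12,t23} A26={t9,t16,t30} A34={t24,t28,t32} A35={t6,t8,t23} A36={t6,t14,t32} A45={t3,t12,t34} A46={t9,t21,t32} A56={t5,t6,t10,t25}
  A123={t2} A126={t16} A134={t24} A145={t34} A156={t25} A235={t23} A245={t12} A246={t9} A346={t32} A356={t6}
C dims 6,15,10; δ0: rk 6, SNF 1^5·2; δ1: rk 9, SNF 1^9
degree 0: 6−6−0 = 0 → Ȟ^0 ≅ 0
degree 1: 15−9−6 = 0 plus torsion [2] → Ȟ^1 ≅ Z/2
degree 2: 10−0−9 = 1 → Ȟ^2 ≅ Z


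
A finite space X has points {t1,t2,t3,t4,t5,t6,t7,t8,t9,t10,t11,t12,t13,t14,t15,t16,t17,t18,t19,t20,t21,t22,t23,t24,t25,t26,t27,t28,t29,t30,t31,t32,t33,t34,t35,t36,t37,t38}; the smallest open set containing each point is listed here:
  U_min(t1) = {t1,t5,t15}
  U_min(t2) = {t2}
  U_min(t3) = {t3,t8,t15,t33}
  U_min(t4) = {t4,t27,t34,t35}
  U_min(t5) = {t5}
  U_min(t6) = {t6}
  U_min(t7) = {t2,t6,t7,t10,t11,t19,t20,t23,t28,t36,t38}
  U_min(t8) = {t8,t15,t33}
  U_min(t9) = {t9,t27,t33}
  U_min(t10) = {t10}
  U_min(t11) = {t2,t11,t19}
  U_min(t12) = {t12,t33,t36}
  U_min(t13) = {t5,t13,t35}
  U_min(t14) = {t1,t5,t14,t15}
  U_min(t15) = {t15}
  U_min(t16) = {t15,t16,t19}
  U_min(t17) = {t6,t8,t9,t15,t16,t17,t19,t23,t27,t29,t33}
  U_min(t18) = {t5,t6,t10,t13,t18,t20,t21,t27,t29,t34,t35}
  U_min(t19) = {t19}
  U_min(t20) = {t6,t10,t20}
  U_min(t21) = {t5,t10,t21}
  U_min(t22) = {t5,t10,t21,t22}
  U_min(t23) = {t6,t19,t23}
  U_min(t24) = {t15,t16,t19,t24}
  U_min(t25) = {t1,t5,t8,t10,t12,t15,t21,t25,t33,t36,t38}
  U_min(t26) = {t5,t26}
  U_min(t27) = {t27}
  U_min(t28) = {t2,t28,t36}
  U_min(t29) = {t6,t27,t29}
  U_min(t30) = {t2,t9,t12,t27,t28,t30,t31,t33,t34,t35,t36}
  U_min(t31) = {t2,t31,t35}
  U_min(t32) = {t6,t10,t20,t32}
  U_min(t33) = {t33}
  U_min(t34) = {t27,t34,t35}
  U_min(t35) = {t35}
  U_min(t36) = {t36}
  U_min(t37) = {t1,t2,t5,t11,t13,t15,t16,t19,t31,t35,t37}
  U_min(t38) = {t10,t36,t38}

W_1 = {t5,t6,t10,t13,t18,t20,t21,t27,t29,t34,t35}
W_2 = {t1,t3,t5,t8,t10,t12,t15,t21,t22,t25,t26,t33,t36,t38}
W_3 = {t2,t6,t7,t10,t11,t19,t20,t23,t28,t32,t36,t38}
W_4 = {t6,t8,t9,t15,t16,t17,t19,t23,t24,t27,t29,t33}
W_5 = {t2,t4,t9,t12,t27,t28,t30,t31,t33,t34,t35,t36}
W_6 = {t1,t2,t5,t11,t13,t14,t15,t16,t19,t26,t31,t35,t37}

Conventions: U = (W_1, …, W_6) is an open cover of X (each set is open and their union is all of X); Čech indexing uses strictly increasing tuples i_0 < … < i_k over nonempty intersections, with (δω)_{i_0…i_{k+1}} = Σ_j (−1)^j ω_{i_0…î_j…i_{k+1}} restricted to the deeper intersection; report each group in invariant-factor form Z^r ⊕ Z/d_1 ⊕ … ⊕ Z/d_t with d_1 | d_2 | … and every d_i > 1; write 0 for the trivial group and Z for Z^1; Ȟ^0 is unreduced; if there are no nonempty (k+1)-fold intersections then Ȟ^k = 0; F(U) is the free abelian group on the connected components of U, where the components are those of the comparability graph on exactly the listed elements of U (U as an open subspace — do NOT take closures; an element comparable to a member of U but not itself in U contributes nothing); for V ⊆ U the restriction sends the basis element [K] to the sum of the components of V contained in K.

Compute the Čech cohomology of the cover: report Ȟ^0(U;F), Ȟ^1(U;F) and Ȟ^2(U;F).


nerve of the cover:
  W12={t5,t10,t21} W13={t6,t10,t20} W14={t6,t27,t29} W15={t27,t34,t35} W16={t5,t13,t35} W23={t10,t36,t38} W24={t8,t15,t33} W25={t12,t33,t36} W26={t1,t5,t15,t26} W34={t6,t19,t23} W35={t2,t28,t36} W36={t2,t11,t19} W45={t9,t27,t33} W46={t15,t16,t19} W56={t2,t31,t35}
  W123={t10} W126={t5} W134={t6} W145={t27} W156={t35} W235={t36} W245={t33} W246={t15} W346={t19} W356={t2}
components per intersection:
  W1: {t5,t6,t10,t13,t18,t20,t21,t27,t29,t34,t35}
  W2: {t1,t3,t5,t8,t10,t12,t15,t21,t22,t25,t26,t33,t36,t38}
  W3: {t2,t6,t7,t10,t11,t19,t20,t23,t28,t32,t36,t38}
  W4: {t6,t8,t9,t15,t16,t17,t19,t23,t24,t27,t29,t33}
  W5: {t2,t4,t9,t12,t27,t28,t30,t31,t33,t34,t35,t36}
  W6: {t1,t2,t5,t11,t13,t14,t15,t16,t19,t26,t31,t35,t37}
  W12: {t5,t10,t21}
  W13: {t6,t10,t20}
  W14: {t6,t27,t29}
  W15: {t27,t34,t35}
  W16: {t5,t13,t35}
  W23: {t10,t36,t38}
  W24: {t8,t15,t33}
  W25: {t12,t33,t36}
  W26: {t1,t5,t15,t26}
  W34: {t6,t19,t23}
  W35: {t2,t28,t36}
  W36: {t2,t11,t19}
  W45: {t9,t27,t33}
  W46: {t15,t16,t19}
  W56: {t2,t31,t35}
  W123: {t10}
  W126: {t5}
  W134: {t6}
  W145: {t27}
  W156: {t35}
  W235: {t36}
  W245: {t33}
  W246: {t15}
  W346: {t19}
  W356: {t2}
C dims 6,15,10; δ0: rk 5, SNF 1^5; δ1: rk 10, SNF 1^9·2
Ȟ^0 = (6 − 5) − 0 = 1, so Ȟ^0 ≅ Z
Ȟ^1 = (15 − 10) − 5 = 0, so Ȟ^1 ≅ 0
Ȟ^2 = (10 − 0) − 10 = 0 plus torsion [2], so Ȟ^2 ≅ Z/2

Ȟ^0 ≅ Z, Ȟ^1 ≅ 0, Ȟ^2 ≅ Z/2


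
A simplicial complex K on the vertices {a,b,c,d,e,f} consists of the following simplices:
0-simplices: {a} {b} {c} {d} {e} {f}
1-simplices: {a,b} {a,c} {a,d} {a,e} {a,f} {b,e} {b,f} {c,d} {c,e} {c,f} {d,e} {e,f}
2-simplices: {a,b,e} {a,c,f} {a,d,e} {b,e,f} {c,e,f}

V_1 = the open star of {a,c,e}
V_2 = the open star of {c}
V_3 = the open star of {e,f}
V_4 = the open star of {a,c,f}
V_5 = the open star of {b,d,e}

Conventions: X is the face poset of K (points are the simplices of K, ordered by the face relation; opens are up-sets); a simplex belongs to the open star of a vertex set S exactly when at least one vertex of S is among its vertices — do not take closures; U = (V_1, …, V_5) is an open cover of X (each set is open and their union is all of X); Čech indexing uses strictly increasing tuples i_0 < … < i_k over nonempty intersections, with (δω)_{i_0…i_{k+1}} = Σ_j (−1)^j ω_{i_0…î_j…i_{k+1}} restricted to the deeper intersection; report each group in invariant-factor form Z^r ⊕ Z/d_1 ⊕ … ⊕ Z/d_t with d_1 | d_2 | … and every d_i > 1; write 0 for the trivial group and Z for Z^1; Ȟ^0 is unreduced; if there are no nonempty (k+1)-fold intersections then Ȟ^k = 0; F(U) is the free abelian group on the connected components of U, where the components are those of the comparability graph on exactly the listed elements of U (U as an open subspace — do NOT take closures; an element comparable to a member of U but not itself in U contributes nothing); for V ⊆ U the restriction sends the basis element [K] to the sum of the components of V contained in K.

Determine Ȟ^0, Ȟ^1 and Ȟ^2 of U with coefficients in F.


nerve simplices:
  V1={{a},{c},{e},{a,b},{a,c},{a,d},{a,e},{a,f},{b,e},{c,d},{c,e},{c,f},{d,e},{e,f},{a,b,e},{a,c,f},{a,d,e},{b,e,f},{c,e,f}} V2={{c},{a,c},{c,d},{c,e},{c,f},{a,c,f},{c,e,f}} V3={{e},{f},{a,e},{a,f},{b,e},{b,f},{c,e},{c,f},{d,e},{e,f},{a,b,e},{a,c,f},{a,d,e},{b,e,f},{c,e,f}} V4={{a},{c},{f},{a,b},{a,c},{a,d},{a,e},{a,f},{b,f},{c,d},{c,e},{c,f},{e,f},{a,b,e},{a,c,f},{a,d,e},{b,e,f},{c,e,f}} V5={{b},{d},{e},{a,b},{a,d},{a,e},{b,e},{b,f},{c,d},{c,e},{d,e},{e,f},{a,b,e},{a,d,e},{b,e,f},{c,e,f}}
  V12={{c},{a,c},{c,d},{c,e},{c,f},{a,c,f},{c,e,f}} V13={{e},{a,e},{a,f},{b,e},{c,e},{c,f},{d,e},{e,f},{a,b,e},{a,c,f},{a,d,e},{b,e,f},{c,e,f}} V14={{a},{c},{a,b},{a,c},{a,d},{a,e},{a,f},{c,d},{c,e},{c,f},{e,f},{a,b,e},{a,c,f},{a,d,e},{b,e,f},{c,e,f}} V15={{e},{a,b},{a,d},{a,e},{b,e},{c,d},{c,e},{d,e},{e,f},{a,b,e},{a,d,e},{b,e,f},{c,e,f}} V23={{c,e},{c,f},{a,c,f},{c,e,f}} V24={{c},{a,c},{c,d},{c,e},{c,f},{a,c,f},{c,e,f}} V25={{c,d},{c,e},{c,e,f}} V34={{f},{a,e},{a,f},{b,f},{c,e},{c,f},{e,f},{a,b,e},{a,c,f},{a,d,e},{b,e,f},{c,e,f}} V35={{e},{a,e},{b,e},{b,f},{c,e},{d,e},{e,f},{a,b,e},{a,d,e},{b,e,f},{c,e,f}} V45={{a,b},{a,d},{a,e},{b,f},{c,d},{c,e},{e,f},{a,b,e},{a,d,e},{b,e,f},{c,e,f}}
  V123={{c,e},{c,f},{a,c,f},{c,e,f}} V124={{c},{a,c},{c,d},{c,e},{c,f},{a,c,f},{c,e,f}} V125={{c,d},{c,e},{c,e,f}} V134={{a,e},{a,f},{c,e},{c,f},{e,f},{a,b,e},{a,c,f},{a,d,e},{b,e,f},{c,e,f}} V135={{e},{a,e},{b,e},{c,e},{d,e},{e,f},{a,b,e},{a,d,e},{b,e,f},{c,e,f}} V145={{a,b},{a,d},{a,e},{c,d},{c,e},{e,f},{a,b,e},{a,d,e},{b,e,f},{c,e,f}} V234={{c,e},{c,f},{a,c,f},{c,e,f}} V235={{c,e},{c,e,f}} V245={{c,d},{c,e},{c,e,f}} V345={{a,e},{b,f},{c,e},{e,f},{a,b,e},{a,d,e},{b,e,f},{c,e,f}}
  V1234={{c,e},{c,f},{a,c,f},{c,e,f}} V1235={{c,e},{c,e,f}} V1245={{c,d},{c,e},{c,e,f}} V1345={{a,e},{c,e},{e,f},{a,b,e},{a,d,e},{b,e,f},{c,e,f}} V2345={{c,e},{c,e,f}}
  V12345={{c,e},{c,e,f}}
components per intersection:
  V1: {{a},{c},{e},{a,b},{a,c},{a,d},{a,e},{a,f},{b,e},{c,d},{c,e},{c,f},{d,e},{e,f},{a,b,e},{a,c,f},{a,d,e},{b,e,f},{c,e,f}}
  V2: {{c},{a,c},{c,d},{c,e},{c,f},{a,c,f},{c,e,f}}
  V3: {{e},{f},{a,e},{a,f},{b,e},{b,f},{c,e},{c,f},{d,e},{e,f},{a,b,e},{a,c,f},{a,d,e},{b,e,f},{c,e,f}}
  V4: {{a},{c},{f},{a,b},{a,c},{a,d},{a,e},{a,f},{b,f},{c,d},{c,e},{c,f},{e,f},{a,b,e},{a,c,f},{a,d,e},{b,e,f},{c,e,f}}
  V5: {{b},{d},{e},{a,b},{a,d},{a,e},{b,e},{b,f},{c,d},{c,e},{d,e},{e,f},{a,b,e},{a,d,e},{b,e,f},{c,e,f}}
  V12: {{c},{a,c},{c,d},{c,e},{c,f},{a,c,f},{c,e,f}}
  V13: {{e},{a,e},{a,f},{b,e},{c,e},{c,f},{d,e},{e,f},{a,b,e},{a,c,f},{a,d,e},{b,e,f},{c,e,f}}
  V14: {{a},{c},{a,b},{a,c},{a,d},{a,e},{a,f},{c,d},{c,e},{c,f},{e,f},{a,b,e},{a,c,f},{a,d,e},{b,e,f},{c,e,f}}
  V15: {{e},{a,b},{a,d},{a,e},{b,e},{c,e},{d,e},{e,f},{a,b,e},{a,d,e},{b,e,f},{c,e,f}} {{c,d}}
  V23: {{c,e},{c,f},{a,c,f},{c,e,f}}
  V24: {{c},{a,c},{c,d},{c,e},{c,f},{a,c,f},{c,e,f}}
  V25: {{c,d}} {{c,e},{c,e,f}}
  V34: {{f},{a,f},{b,f},{c,e},{c,f},{e,f},{a,c,f},{b,e,f},{c,e,f}} {{a,e},{a,b,e},{a,d,e}}
  V35: {{e},{a,e},{b,e},{b,f},{c,e},{d,e},{e,f},{a,b,e},{a,d,e},{b,e,f},{c,e,f}}
  V45: {{a,b},{a,d},{a,e},{a,b,e},{a,d,e}} {{b,f},{c,e},{e,f},{b,e,f},{c,e,f}} {{c,d}}
  V123: {{c,e},{c,f},{a,c,f},{c,e,f}}
  V124: {{c},{a,c},{c,d},{c,e},{c,f},{a,c,f},{c,e,f}}
  V125: {{c,d}} {{c,e},{c,e,f}}
  V134: {{a,e},{a,b,e},{a,d,e}} {{a,f},{c,e},{c,f},{e,f},{a,c,f},{b,e,f},{c,e,f}}
  V135: {{e},{a,e},{b,e},{c,e},{d,e},{e,f},{a,b,e},{a,d,e},{b,e,f},{c,e,f}}
  V145: {{a,b},{a,d},{a,e},{a,b,e},{a,d,e}} {{c,d}} {{c,e},{e,f},{b,e,f},{c,e,f}}
  V234: {{c,e},{c,f},{a,c,f},{c,e,f}}
  V235: {{c,e},{c,e,f}}
  V245: {{c,d}} {{c,e},{c,e,f}}
  V345: {{a,e},{a,b,e},{a,d,e}} {{b,f},{c,e},{e,f},{b,e,f},{c,e,f}}
  V1234: {{c,e},{c,f},{a,c,f},{c,e,f}}
  V1235: {{c,e},{c,e,f}}
  V1245: {{c,d}} {{c,e},{c,e,f}}
  V1345: {{a,e},{a,b,e},{a,d,e}} {{c,e},{e,f},{b,e,f},{c,e,f}}
  V2345: {{c,e},{c,e,f}}
  V12345: {{c,e},{c,e,f}}
C dims 5,15,16,7; δ0: rk 4, SNF 1^4; δ1: rk 10, SNF 1^10; δ2: rk 6, SNF 1^6
degree 0: 5−4−0 = 1 → Ȟ^0 ≅ Z
degree 1: 15−10−4 = 1 → Ȟ^1 ≅ Z
degree 2: 16−6−10 = 0 → Ȟ^2 ≅ 0

Ȟ^0 ≅ Z, Ȟ^1 ≅ Z and Ȟ^2 ≅ 0


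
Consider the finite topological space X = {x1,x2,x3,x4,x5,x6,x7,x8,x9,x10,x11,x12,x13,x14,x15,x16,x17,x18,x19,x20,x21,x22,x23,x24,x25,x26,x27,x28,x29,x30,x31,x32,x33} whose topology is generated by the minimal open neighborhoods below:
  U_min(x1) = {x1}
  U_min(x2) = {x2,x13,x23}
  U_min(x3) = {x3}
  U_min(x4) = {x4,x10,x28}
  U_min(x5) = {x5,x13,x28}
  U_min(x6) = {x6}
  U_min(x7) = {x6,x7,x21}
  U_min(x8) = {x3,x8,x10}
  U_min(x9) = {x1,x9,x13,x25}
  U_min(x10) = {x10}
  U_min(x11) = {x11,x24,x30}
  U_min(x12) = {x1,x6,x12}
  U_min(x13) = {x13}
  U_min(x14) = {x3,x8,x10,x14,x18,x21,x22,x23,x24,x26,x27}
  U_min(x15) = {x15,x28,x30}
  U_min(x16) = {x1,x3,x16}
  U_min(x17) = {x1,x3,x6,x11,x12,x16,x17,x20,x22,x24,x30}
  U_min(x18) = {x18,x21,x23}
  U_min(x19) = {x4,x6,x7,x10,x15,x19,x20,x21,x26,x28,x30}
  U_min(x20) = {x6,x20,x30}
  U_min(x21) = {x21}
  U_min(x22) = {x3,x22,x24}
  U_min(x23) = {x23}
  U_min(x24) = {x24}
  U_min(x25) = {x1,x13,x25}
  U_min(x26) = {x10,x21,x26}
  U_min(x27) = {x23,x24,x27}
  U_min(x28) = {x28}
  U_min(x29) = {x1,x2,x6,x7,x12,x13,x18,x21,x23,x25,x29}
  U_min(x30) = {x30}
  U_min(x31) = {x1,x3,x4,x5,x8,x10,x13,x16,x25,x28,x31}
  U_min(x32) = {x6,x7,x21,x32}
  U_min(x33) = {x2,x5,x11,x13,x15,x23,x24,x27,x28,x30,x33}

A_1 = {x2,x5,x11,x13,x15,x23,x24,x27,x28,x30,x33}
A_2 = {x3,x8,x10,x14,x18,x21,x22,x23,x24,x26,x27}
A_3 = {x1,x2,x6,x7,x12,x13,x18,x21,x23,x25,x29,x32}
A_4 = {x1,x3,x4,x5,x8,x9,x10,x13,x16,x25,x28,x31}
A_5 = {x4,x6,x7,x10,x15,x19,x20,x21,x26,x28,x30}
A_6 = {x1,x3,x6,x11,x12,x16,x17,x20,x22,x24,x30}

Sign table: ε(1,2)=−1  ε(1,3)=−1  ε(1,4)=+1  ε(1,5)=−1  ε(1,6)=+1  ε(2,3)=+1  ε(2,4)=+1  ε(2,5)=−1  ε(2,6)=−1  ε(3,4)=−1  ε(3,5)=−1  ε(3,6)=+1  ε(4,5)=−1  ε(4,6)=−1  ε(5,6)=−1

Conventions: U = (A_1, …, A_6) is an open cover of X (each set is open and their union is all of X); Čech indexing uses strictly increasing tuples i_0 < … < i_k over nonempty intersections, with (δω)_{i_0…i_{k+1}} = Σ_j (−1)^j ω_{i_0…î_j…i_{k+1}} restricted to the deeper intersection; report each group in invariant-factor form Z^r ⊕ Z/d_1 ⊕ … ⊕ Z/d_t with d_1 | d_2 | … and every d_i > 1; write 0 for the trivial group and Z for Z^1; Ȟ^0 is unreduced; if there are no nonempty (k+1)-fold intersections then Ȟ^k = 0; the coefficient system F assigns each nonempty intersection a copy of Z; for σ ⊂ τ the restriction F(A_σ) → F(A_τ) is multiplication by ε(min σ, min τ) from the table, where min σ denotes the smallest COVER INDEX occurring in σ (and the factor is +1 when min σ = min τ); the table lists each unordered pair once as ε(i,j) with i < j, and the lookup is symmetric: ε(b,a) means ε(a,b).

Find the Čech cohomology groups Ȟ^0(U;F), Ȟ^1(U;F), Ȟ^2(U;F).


Ȟ^0 = 0; Ȟ^1 = Z/2; Ȟ^2 = Z

intersection data:
  A12={x23,x24,x27} A13={x2,x13,x23} A14={x5,x13,x28} A15={x15,x28,x30} A16={x11,x24,x30} A23={x18,x21,x23} A24={x3,x8,x10} A25={x10,x21,x26} A26={x3,x22,x24} A34={x1,x13,x25} A35={x6,x7,x21} A36={x1,x6,x12} A45={x4,x10,x28} A46={x1,x3,x16} A56={x6,x20,x30}
  A123={x23} A126={x24} A134={x13} A145={x28} A156={x30} A235={x21} A245={x10} A246={x3} A346={x1} A356={x6}
C dims 6,15,10; δ0: rk 6, SNF 1^5·2; δ1: rk 9, SNF 1^9
Ȟ^0 = (6 − 6) − 0 = 0, so Ȟ^0 ≅ 0
Ȟ^1 = (15 − 9) − 6 = 0 plus torsion [2], so Ȟ^1 ≅ Z/2
Ȟ^2 = (10 − 0) − 9 = 1, so Ȟ^2 ≅ Z


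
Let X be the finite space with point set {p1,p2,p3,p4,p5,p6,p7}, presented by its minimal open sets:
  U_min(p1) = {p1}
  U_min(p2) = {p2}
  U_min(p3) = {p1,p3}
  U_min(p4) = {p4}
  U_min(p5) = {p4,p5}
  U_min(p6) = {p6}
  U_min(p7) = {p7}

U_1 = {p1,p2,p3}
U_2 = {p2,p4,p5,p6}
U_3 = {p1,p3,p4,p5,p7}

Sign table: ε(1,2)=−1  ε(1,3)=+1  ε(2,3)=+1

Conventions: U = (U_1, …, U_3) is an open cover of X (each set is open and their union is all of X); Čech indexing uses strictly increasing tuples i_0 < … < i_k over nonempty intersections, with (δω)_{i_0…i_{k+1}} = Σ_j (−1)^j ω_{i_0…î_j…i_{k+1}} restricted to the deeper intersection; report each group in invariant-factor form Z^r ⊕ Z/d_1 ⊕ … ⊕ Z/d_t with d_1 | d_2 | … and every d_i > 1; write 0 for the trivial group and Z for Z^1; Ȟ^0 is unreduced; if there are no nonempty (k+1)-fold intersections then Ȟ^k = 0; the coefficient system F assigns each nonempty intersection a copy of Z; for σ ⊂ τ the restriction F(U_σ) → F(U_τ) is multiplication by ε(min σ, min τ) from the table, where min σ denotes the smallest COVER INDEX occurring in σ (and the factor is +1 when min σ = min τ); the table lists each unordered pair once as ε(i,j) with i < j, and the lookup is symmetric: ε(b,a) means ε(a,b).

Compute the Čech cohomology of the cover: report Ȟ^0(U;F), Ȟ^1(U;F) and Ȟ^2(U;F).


nerve simplices:
  U12={p2} U13={p1,p3} U23={p4,p5}
C dims 3,3; δ0: rk 3, SNF 1^2·2
degree 0: 3−3−0 = 0 → Ȟ^0 ≅ 0
degree 1: 3−0−3 = 0 plus torsion [2] → Ȟ^1 ≅ Z/2
degree 2: 0−0−0 = 0 → Ȟ^2 ≅ 0

Ȟ^0 = 0, Ȟ^1 = Z/2, Ȟ^2 = 0
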